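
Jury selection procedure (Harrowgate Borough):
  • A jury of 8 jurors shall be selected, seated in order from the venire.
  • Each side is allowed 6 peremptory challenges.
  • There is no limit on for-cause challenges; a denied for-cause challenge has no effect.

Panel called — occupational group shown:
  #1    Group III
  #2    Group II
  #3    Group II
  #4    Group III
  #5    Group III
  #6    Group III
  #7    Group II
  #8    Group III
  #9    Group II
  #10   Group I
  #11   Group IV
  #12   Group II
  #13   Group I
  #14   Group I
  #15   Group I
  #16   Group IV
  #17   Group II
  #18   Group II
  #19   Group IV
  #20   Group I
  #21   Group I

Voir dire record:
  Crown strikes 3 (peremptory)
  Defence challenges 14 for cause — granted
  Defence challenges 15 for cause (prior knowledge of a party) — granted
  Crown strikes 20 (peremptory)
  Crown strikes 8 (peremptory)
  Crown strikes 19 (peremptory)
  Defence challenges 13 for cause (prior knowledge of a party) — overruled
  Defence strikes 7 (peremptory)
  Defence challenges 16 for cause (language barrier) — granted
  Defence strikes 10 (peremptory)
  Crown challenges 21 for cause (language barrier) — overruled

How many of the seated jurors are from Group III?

4

Removed: #3, #7, #8, #10, #14, #15, #16, #19, #20.
Seated jurors 1–8: #1, #2, #4, #5, #6, #9, #11, #12.
Of those, in Group III: #1, #4, #5, #6 → 4.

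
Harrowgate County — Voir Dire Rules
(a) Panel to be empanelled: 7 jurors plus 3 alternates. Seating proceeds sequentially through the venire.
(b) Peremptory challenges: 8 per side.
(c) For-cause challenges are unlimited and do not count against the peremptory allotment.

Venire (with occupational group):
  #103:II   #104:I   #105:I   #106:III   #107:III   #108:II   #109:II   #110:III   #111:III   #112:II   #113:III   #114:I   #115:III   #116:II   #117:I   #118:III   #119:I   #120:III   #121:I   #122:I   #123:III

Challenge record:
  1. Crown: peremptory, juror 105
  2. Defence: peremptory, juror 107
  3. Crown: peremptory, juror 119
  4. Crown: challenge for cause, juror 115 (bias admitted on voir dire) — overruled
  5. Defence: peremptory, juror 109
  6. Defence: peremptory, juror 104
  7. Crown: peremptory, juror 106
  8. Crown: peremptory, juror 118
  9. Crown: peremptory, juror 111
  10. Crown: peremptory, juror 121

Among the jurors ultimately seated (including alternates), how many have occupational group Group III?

Removed: #104, #105, #106, #107, #109, #111, #118, #119, #121.
Seated (10 incl. alternates): #103, #108, #110, #112, #113, #114, #115, #116, #117, #120.
Of those, in Group III: #110, #113, #115, #120 → 4.

4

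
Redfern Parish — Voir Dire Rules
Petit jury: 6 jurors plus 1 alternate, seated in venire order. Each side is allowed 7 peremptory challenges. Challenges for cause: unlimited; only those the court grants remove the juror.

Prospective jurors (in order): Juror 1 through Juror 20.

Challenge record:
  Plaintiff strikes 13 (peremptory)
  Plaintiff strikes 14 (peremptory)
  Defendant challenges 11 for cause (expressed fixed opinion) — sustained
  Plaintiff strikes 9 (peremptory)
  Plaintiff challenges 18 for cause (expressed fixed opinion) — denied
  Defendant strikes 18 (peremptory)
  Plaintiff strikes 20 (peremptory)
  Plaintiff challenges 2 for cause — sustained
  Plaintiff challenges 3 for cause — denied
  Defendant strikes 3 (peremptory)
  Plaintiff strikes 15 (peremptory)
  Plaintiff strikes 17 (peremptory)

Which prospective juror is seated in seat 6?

Removed: #2, #3, #9, #11, #13, #14, #15, #17, #18, #20.
Seating in order: seats 1–6 → #1, #4, #5, #6, #7, #8; alternates → #10.
So seat 6 is #8.

8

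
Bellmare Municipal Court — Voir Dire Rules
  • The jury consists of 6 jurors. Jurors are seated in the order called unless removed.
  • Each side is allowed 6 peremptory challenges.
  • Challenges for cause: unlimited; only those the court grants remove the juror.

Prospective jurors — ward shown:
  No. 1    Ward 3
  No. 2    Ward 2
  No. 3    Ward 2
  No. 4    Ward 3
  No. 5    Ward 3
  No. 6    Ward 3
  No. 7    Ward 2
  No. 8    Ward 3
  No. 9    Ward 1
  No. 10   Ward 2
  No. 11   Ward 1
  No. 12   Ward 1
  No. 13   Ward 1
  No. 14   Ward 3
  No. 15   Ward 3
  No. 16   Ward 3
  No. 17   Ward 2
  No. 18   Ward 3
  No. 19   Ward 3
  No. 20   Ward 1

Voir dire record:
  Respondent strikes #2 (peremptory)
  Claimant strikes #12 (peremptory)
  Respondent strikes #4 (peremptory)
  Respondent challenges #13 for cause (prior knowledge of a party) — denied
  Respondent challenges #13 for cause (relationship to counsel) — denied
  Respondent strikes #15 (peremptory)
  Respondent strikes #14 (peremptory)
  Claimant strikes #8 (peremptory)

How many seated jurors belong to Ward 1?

Removed: #2, #4, #8, #12, #14, #15.
Seated jurors 1–6: #1, #3, #5, #6, #7, #9.
Of those, in Ward 1: #9 → 1.

1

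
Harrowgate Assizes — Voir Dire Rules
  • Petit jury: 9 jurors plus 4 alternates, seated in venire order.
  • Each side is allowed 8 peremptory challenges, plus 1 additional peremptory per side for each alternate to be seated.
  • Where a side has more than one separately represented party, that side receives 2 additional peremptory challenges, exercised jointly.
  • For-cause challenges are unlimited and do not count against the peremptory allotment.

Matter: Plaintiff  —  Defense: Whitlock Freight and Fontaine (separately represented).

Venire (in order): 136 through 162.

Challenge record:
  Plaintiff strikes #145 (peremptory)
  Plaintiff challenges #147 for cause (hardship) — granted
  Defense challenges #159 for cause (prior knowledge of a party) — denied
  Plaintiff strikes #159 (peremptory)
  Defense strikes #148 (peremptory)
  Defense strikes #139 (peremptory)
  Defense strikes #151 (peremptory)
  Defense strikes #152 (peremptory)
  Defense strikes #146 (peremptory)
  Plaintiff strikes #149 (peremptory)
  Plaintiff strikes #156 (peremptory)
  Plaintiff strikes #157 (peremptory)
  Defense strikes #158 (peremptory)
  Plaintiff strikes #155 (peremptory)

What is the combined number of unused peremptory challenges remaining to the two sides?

Plaintiff allotment: 8 base + 1 × 4 alternates = 12. Defense allotment: 8 base + 1 × 4 alternates + 2 multi-party = 14.
Plaintiff peremptories used: #145, #159, #149, #156, #157, #155 — 6 (the for-cause on #147 doesn't count).
Defense peremptories used: #148, #139, #151, #152, #146, #158 — 6 (the for-cause on #159 doesn't count).
Remaining: (12 − 6) + (14 − 6) = 14.

14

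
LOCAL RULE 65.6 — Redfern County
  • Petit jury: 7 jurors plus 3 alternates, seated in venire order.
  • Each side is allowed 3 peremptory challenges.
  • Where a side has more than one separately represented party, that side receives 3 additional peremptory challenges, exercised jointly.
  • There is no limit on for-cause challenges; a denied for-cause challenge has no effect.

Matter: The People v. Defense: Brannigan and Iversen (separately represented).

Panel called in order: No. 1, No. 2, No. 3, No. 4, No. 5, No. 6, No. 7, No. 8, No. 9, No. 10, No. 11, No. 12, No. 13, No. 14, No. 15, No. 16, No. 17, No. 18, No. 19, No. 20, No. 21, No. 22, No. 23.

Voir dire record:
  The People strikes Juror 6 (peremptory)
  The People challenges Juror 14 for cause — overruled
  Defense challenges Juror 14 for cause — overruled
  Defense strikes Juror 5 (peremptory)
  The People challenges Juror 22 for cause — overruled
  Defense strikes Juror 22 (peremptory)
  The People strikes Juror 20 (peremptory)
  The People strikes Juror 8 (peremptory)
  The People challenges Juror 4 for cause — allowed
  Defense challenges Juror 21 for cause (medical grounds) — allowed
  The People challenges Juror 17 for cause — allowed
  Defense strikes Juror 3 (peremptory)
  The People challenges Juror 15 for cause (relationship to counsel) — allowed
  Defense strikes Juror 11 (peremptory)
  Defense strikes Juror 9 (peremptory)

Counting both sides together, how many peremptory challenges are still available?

1

The People allotment: 3. Defense allotment: 3 base + 3 multi-party = 6.
The People peremptories used: #6, #20, #8 — 3 (for-cause on #14, #22, #4, #17, #15 don't count).
Defense peremptories used: #5, #22, #3, #11, #9 — 5 (for-cause on #14, #21 don't count).
Remaining: (3 − 3) + (6 − 5) = 1.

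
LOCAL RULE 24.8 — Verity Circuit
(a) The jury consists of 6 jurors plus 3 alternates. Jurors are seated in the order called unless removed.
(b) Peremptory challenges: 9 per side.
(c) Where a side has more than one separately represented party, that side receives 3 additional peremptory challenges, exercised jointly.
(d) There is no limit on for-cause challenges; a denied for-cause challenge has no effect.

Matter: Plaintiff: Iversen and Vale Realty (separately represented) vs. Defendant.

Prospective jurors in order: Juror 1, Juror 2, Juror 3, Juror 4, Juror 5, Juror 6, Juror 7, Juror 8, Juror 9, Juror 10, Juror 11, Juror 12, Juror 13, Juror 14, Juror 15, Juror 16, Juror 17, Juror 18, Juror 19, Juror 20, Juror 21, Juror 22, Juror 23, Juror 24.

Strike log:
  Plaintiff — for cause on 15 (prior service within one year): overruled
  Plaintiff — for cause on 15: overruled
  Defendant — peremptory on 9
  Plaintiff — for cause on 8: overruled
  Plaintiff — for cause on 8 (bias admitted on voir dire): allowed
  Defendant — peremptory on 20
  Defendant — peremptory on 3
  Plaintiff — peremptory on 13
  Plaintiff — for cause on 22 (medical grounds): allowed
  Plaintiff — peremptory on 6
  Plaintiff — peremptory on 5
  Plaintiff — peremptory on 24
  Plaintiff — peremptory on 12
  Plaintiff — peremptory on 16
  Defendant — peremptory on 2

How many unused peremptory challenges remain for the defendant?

Defendant allotment: 9.
Defendant peremptories used: #9, #20, #3, #2 — 4.
Remaining: 9 − 4 = 5.

5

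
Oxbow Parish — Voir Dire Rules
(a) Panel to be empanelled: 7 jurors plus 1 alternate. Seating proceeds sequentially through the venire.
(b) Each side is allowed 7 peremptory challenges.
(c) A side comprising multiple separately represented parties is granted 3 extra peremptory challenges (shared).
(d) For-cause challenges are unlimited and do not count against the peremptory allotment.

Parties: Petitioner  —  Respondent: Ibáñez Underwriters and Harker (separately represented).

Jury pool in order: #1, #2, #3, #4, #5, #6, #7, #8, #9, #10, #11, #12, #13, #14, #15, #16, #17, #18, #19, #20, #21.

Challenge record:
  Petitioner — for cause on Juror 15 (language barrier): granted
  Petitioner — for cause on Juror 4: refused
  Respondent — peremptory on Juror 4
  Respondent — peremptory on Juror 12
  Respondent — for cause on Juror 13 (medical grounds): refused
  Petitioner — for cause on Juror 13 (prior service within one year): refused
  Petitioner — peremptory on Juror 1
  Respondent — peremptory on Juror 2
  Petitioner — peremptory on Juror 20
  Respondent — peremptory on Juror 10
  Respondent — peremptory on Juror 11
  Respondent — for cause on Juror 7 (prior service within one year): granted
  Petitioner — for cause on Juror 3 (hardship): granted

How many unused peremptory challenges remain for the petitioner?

5

Petitioner allotment: 7.
Petitioner peremptories used: #1, #20 — 2 (for-cause on #15, #4, #13, #3 don't count).
Remaining: 7 − 2 = 5.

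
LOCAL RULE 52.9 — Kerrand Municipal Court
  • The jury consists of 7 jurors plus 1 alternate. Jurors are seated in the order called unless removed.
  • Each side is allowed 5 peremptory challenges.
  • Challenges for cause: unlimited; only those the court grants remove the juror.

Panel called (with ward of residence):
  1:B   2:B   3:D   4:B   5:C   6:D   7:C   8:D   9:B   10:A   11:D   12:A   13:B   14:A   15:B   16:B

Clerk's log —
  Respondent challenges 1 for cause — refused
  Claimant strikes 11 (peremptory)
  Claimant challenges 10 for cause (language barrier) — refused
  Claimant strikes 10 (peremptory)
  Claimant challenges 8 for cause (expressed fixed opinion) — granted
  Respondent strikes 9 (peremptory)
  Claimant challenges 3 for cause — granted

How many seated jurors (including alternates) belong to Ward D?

1

Removed: #3, #8, #9, #10, #11.
Seated (8 incl. alternates): #1, #2, #4, #5, #6, #7, #12, #13.
Of those, in Ward D: #6 → 1.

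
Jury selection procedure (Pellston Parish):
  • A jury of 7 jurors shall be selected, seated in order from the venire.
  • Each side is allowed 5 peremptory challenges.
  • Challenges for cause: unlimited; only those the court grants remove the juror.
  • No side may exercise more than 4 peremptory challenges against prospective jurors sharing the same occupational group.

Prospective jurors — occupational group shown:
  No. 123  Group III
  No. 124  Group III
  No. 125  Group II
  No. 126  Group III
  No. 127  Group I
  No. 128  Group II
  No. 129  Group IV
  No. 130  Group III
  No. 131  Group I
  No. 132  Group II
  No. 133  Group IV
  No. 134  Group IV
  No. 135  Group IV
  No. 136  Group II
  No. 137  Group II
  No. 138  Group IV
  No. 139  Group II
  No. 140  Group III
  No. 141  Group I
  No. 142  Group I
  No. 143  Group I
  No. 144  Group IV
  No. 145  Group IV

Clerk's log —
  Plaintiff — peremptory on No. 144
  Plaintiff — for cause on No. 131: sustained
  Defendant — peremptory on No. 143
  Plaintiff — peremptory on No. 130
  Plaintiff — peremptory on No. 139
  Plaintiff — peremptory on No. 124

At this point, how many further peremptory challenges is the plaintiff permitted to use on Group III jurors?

Plaintiff peremptories so far: #144, #130, #139, #124 — 4 of 5 used, 1 left overall.
Against Group III: #130, #124 — 2 used; per-group cap 4 leaves 2.
Binding limit: min(1, 2) = 1.

1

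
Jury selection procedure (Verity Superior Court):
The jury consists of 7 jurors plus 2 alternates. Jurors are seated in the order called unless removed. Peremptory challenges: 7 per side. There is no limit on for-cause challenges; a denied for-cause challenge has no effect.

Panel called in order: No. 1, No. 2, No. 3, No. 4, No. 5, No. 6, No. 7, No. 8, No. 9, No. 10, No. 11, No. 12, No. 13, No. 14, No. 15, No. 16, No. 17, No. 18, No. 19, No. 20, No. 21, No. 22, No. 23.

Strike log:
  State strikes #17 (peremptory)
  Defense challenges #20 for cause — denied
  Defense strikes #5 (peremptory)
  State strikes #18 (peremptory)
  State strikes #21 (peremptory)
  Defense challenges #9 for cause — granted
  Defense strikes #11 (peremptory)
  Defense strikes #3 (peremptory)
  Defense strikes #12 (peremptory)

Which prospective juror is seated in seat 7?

10

Removed: #3, #5, #9, #11, #12, #17, #18, #21. (#20 stays — for-cause denied.)
Filling seats in venire order through position 7: #1, #2, #4, #6, #7, #8, #10.
So seat 7 is #10.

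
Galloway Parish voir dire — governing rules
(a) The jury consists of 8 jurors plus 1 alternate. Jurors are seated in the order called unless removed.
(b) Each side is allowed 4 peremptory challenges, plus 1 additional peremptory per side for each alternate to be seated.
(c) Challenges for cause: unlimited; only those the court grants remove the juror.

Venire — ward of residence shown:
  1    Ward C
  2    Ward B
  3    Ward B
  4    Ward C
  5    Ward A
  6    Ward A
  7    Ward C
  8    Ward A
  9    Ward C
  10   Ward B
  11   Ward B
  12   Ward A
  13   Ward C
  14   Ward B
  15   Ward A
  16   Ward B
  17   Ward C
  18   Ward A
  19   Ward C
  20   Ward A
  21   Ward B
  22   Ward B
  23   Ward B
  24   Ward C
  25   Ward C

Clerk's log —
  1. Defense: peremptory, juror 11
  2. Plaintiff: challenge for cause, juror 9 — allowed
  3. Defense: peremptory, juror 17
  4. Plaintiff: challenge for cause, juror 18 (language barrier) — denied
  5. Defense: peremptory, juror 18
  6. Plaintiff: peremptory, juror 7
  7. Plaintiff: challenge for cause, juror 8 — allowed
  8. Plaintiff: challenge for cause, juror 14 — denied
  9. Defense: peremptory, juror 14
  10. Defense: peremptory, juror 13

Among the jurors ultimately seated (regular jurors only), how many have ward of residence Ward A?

3

Removed: #7, #8, #9, #11, #13, #14, #17, #18.
Seated jurors 1–8: #1, #2, #3, #4, #5, #6, #10, #12 (alternates #15 not counted).
Of those, in Ward A: #5, #6, #12 → 3.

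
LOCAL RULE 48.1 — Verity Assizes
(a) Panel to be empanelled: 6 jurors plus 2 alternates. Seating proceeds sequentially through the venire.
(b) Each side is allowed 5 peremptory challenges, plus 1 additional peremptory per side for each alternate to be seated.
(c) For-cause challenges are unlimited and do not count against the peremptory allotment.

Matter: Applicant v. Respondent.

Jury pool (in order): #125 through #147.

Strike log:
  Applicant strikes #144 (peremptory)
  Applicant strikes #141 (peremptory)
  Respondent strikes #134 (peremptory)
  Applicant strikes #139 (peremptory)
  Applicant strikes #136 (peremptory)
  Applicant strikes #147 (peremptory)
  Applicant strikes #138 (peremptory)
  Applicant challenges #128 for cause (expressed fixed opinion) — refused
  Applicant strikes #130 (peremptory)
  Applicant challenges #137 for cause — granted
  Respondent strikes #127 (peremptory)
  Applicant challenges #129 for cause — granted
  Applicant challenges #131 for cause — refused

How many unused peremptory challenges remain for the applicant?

Applicant allotment: 5 base + 1 × 2 alternates = 7.
Applicant peremptories used: #144, #141, #139, #136, #147, #138, #130 — 7 (for-cause on #128, #137, #129, #131 don't count).
Remaining: 7 − 7 = 0.

0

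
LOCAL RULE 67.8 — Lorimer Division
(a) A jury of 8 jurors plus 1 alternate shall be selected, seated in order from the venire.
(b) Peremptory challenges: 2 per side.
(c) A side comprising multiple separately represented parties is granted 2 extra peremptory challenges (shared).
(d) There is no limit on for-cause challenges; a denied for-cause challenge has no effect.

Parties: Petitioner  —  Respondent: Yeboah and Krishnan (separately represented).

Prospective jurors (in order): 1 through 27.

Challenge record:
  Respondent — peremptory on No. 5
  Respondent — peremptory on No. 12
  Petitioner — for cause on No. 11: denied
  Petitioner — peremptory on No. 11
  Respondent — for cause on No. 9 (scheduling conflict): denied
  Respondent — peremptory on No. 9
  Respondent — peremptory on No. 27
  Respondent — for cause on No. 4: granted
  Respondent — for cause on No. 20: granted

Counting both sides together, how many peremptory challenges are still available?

1

Petitioner allotment: 2. Respondent allotment: 2 base + 2 multi-party = 4.
Petitioner peremptories used: #11 — 1 (the for-cause on #11 doesn't count).
Respondent peremptories used: #5, #12, #9, #27 — 4 (for-cause on #9, #4, #20 don't count).
Remaining: (2 − 1) + (4 − 4) = 1.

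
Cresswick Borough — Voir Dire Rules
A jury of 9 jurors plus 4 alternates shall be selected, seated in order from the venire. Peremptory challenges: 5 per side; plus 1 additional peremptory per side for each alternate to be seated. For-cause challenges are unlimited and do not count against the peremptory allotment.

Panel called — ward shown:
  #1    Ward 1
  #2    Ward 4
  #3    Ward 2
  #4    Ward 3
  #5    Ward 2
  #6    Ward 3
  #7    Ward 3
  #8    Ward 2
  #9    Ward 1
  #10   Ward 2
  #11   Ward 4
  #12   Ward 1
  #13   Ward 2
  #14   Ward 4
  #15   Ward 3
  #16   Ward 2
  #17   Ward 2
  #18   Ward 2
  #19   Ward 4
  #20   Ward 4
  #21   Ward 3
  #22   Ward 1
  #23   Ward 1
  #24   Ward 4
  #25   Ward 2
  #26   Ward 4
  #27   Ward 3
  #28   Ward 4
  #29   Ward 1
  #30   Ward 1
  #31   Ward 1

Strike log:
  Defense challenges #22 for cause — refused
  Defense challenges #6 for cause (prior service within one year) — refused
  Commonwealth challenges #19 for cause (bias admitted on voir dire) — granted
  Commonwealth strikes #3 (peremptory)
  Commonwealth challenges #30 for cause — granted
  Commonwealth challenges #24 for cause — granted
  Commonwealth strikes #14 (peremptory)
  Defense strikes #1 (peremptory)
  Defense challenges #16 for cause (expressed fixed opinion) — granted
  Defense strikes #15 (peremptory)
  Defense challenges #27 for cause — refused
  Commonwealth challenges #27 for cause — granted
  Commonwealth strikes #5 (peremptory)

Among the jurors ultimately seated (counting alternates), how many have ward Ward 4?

3

Removed: #1, #3, #5, #14, #15, #16, #19, #24, #27, #30.
Seated (13 incl. alternates): #2, #4, #6, #7, #8, #9, #10, #11, #12, #13, #17, #18, #20.
Of those, in Ward 4: #2, #11, #20 → 3.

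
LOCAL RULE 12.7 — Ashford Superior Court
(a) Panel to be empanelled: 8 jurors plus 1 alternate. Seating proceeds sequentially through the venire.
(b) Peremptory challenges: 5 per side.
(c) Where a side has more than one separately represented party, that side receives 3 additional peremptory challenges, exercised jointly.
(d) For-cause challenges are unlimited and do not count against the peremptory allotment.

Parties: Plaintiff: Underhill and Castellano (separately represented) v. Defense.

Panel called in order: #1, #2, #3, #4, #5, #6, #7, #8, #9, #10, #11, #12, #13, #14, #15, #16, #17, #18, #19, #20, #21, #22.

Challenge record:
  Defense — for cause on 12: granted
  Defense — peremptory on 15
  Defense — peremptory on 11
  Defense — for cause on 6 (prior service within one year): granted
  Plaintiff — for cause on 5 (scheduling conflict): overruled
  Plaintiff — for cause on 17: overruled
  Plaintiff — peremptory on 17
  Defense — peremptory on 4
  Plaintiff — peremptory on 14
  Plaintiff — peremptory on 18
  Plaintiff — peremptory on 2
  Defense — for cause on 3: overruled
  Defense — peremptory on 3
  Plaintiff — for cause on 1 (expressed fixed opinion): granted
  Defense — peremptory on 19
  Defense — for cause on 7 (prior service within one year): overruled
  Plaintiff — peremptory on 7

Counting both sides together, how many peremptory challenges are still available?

Plaintiff allotment: 5 base + 3 multi-party = 8. Defense allotment: 5.
Plaintiff peremptories used: #17, #14, #18, #2, #7 — 5 (for-cause on #5, #17, #1 don't count).
Defense peremptories used: #15, #11, #4, #3, #19 — 5 (for-cause on #12, #6, #3, #7 don't count).
Remaining: (8 − 5) + (5 − 5) = 3.

3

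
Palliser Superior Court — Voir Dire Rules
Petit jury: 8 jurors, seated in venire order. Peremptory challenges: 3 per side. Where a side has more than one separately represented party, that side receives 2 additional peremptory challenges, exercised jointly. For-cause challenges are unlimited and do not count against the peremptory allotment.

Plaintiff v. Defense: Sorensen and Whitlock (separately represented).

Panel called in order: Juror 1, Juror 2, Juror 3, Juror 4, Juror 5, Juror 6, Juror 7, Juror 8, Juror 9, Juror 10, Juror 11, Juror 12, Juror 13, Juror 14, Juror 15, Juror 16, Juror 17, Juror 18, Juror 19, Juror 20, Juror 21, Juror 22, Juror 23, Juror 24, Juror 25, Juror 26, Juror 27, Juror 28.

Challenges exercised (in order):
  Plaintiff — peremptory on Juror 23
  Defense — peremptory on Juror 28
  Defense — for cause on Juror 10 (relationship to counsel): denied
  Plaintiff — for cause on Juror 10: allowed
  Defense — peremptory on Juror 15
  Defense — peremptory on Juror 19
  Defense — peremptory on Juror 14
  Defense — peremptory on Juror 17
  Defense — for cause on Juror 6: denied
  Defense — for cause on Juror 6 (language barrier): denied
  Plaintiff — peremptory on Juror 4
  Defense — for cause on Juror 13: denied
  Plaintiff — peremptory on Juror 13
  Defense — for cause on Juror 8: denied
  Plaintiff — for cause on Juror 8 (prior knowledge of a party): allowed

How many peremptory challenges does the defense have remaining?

0

Defense allotment: 3 base + 2 multi-party = 5.
Defense peremptories used: #28, #15, #19, #14, #17 — 5 (for-cause on #10, #6, #6, #13, #8 don't count).
Remaining: 5 − 5 = 0.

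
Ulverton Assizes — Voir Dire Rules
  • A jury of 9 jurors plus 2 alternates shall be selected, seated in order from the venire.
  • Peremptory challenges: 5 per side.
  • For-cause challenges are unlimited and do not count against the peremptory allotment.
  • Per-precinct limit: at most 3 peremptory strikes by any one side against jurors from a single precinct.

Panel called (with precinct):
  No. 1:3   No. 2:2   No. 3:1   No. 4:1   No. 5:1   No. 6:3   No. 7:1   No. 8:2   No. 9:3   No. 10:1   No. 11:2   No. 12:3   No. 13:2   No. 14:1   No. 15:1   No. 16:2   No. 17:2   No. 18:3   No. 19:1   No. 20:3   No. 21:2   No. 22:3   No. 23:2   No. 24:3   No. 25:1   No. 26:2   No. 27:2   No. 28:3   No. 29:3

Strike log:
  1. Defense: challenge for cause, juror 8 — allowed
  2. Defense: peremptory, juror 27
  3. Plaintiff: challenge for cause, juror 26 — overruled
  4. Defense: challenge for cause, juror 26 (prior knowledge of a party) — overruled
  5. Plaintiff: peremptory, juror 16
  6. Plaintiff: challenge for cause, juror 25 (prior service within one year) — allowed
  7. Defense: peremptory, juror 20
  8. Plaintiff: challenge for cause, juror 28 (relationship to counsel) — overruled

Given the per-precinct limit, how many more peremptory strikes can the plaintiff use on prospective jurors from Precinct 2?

Plaintiff peremptories so far: #16 — 1 of 5 used, 4 left overall.
Against Precinct 2: #16 — 1 used; per-precinct cap 3 leaves 2.
Binding limit: min(4, 2) = 2.

2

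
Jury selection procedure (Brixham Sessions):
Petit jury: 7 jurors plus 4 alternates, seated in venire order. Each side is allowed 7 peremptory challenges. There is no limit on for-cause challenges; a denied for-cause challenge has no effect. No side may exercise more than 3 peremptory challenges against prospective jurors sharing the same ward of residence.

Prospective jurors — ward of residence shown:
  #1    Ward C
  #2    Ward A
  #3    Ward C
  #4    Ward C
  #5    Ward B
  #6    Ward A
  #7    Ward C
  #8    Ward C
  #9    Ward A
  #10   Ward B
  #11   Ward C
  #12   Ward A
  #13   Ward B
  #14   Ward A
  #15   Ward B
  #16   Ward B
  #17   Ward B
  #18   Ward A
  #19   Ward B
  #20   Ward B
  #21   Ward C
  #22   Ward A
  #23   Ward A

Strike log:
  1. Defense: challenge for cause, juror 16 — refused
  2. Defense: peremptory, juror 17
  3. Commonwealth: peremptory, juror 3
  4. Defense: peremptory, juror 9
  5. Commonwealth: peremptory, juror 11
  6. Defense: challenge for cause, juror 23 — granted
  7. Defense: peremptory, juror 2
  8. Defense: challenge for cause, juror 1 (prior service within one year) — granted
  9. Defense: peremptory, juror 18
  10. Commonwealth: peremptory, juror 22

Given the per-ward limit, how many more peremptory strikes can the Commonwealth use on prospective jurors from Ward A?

Commonwealth peremptories so far: #3, #11, #22 — 3 of 7 used, 4 left overall.
Against Ward A: #22 — 1 used; per-ward cap 3 leaves 2.
Binding limit: min(4, 2) = 2.

2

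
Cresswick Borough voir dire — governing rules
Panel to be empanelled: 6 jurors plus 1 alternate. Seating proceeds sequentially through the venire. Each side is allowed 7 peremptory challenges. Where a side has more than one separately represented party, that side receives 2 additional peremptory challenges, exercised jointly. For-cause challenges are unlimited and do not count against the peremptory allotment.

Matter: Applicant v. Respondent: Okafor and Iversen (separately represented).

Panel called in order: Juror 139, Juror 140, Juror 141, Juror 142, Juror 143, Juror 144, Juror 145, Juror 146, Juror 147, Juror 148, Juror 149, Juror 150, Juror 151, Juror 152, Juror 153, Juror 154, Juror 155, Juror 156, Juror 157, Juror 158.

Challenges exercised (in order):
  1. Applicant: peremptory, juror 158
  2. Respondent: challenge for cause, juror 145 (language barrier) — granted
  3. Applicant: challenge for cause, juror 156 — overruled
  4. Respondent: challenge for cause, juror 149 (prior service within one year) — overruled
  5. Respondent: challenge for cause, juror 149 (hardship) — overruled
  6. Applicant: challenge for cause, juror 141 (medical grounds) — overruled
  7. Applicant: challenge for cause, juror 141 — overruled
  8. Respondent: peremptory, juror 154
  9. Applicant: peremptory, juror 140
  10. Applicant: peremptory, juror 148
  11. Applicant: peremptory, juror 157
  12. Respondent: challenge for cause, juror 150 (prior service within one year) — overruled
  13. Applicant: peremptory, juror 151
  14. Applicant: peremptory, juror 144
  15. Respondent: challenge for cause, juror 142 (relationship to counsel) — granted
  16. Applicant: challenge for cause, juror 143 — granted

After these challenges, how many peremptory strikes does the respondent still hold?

Respondent allotment: 7 base + 2 multi-party = 9.
Respondent peremptories used: #154 — 1 (for-cause on #145, #149, #149, #150, #142 don't count).
Remaining: 9 − 1 = 8.

8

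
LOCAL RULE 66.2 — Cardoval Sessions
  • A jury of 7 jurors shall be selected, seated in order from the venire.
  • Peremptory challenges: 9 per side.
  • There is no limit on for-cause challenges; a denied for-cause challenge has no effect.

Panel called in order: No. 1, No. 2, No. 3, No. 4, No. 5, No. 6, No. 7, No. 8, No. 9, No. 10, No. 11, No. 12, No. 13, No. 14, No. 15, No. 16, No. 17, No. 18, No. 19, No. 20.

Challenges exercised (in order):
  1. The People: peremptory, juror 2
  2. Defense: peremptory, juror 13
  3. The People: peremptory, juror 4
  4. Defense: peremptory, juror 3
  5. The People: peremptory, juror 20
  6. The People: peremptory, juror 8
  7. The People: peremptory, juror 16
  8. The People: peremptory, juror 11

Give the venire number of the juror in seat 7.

12

Removed: #2, #3, #4, #8, #11, #13, #16, #20.
Filling seats in venire order through position 7: #1, #5, #6, #7, #9, #10, #12.
So seat 7 is #12.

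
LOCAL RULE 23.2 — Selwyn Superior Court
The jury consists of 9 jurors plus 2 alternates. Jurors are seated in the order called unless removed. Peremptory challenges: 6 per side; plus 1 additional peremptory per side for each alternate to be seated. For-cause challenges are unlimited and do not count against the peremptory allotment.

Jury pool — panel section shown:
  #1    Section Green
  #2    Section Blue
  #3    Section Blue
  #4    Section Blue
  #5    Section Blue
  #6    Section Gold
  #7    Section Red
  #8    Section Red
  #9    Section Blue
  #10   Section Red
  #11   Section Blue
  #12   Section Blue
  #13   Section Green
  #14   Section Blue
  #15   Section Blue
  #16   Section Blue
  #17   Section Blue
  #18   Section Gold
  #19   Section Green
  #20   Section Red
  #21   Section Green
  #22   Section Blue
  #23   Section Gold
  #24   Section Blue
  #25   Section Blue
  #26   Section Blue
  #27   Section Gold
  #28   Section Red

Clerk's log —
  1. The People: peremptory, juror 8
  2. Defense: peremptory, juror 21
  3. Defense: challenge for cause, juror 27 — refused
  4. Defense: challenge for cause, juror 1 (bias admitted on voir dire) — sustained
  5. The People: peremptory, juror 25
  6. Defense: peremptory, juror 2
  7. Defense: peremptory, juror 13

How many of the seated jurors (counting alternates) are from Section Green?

Removed: #1, #2, #8, #13, #21, #25.
Seated (11 incl. alternates): #3, #4, #5, #6, #7, #9, #10, #11, #12, #14, #15.
None of those are in Section Green → 0.

0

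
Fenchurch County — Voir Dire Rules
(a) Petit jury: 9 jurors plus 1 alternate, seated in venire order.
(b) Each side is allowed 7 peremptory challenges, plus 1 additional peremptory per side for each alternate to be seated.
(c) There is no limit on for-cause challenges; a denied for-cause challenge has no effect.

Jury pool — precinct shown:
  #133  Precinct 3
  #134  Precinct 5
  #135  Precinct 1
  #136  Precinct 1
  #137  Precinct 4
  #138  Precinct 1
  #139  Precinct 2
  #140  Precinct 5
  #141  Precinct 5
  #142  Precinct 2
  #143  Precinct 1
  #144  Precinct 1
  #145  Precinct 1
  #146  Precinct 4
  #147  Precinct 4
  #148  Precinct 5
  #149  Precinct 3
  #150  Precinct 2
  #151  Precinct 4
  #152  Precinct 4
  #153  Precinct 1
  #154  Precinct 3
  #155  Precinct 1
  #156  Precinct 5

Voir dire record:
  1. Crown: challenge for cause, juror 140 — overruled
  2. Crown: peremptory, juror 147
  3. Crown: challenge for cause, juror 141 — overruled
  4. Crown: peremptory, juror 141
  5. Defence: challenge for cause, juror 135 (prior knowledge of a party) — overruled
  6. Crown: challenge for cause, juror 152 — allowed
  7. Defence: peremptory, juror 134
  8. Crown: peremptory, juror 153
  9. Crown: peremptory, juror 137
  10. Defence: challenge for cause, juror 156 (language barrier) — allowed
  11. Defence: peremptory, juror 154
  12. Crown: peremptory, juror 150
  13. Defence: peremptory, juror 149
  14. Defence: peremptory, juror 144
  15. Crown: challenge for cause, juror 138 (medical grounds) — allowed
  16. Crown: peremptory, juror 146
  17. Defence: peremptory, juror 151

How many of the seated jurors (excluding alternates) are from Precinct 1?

4

Removed: #134, #137, #138, #141, #144, #146, #147, #149, #150, #151, #152, #153, #154, #156.
Seated jurors 1–9: #133, #135, #136, #139, #140, #142, #143, #145, #148 (alternates #155 not counted).
Of those, in Precinct 1: #135, #136, #143, #145 → 4.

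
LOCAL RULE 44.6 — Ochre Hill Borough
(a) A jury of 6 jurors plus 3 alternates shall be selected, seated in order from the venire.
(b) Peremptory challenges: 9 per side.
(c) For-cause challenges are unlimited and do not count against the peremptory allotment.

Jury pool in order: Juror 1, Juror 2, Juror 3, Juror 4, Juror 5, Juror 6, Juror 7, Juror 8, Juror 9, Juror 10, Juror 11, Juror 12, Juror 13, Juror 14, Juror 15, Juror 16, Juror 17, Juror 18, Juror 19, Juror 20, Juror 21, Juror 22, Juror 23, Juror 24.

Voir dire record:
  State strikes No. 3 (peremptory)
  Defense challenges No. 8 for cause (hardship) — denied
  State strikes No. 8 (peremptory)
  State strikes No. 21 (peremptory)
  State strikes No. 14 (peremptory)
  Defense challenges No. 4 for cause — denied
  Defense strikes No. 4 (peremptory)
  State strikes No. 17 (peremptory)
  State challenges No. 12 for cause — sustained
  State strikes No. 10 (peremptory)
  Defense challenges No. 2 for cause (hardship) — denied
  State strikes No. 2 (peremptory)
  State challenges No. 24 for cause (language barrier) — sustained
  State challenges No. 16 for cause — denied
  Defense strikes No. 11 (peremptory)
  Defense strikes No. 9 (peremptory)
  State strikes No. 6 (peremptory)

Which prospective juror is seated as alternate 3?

Removed: #2, #3, #4, #6, #8, #9, #10, #11, #12, #14, #17, #21, #24. (#16 stays — for-cause denied.)
Seating in order: seats 1–6 → #1, #5, #7, #13, #15, #16; alternates → #18, #19, #20.
So alternate 3 is #20.

20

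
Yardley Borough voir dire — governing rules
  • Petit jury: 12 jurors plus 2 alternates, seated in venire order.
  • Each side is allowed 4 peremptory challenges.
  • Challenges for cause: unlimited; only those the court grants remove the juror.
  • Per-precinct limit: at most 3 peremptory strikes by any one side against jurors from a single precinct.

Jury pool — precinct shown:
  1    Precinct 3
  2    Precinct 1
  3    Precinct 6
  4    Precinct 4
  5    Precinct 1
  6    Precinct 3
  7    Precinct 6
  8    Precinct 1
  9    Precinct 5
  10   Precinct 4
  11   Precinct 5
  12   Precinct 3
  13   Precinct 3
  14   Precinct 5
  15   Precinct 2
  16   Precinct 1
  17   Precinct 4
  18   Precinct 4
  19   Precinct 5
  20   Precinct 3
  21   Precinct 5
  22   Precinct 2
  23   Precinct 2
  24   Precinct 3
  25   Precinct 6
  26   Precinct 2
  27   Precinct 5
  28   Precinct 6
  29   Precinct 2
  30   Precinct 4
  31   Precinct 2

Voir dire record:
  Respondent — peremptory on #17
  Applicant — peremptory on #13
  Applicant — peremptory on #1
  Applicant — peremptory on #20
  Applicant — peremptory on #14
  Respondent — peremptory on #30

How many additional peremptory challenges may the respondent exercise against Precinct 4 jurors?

Respondent peremptories so far: #17, #30 — 2 of 4 used, 2 left overall.
Against Precinct 4: #17, #30 — 2 used; per-precinct cap 3 leaves 1.
Binding limit: min(2, 1) = 1.

1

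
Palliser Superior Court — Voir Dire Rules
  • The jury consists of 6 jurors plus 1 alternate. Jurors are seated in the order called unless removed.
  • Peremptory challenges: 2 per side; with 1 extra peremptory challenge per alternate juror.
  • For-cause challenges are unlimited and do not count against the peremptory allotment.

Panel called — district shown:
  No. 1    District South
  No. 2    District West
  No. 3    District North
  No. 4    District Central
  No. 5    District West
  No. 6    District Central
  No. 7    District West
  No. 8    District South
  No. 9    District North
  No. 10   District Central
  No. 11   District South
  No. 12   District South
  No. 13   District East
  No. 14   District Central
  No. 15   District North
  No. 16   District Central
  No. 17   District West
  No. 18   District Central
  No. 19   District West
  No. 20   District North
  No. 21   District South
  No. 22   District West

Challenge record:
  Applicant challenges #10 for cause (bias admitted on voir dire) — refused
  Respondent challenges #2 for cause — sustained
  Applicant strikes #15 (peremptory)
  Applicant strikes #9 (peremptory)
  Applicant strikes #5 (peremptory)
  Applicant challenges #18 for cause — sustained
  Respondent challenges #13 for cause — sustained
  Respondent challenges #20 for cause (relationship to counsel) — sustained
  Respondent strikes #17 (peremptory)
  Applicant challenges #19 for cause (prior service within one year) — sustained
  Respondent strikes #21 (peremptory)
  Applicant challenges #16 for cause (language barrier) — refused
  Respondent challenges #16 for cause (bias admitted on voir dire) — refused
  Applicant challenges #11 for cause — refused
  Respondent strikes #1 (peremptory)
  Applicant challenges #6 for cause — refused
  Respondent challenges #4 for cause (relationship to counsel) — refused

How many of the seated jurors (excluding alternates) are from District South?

Removed: #1, #2, #5, #9, #13, #15, #17, #18, #19, #20, #21.
Seated jurors 1–6: #3, #4, #6, #7, #8, #10 (alternates #11 not counted).
Of those, in District South: #8 → 1.

1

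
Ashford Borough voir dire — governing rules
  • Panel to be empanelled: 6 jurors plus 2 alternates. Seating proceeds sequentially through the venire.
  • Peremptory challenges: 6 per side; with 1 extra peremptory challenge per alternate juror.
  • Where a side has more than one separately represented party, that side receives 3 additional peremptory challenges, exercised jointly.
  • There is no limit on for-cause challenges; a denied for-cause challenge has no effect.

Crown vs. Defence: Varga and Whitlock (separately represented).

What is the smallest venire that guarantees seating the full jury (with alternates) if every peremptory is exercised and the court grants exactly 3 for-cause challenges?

Seats to fill: 6 + 2 alternates = 8.
Peremptories — Crown: 6 + 1×2 = 8; Defence: 6 + 1×2 + 3 = 11; total 19.
For-cause removals: 3.
Minimum venire: 8 + 19 + 3 = 30.

30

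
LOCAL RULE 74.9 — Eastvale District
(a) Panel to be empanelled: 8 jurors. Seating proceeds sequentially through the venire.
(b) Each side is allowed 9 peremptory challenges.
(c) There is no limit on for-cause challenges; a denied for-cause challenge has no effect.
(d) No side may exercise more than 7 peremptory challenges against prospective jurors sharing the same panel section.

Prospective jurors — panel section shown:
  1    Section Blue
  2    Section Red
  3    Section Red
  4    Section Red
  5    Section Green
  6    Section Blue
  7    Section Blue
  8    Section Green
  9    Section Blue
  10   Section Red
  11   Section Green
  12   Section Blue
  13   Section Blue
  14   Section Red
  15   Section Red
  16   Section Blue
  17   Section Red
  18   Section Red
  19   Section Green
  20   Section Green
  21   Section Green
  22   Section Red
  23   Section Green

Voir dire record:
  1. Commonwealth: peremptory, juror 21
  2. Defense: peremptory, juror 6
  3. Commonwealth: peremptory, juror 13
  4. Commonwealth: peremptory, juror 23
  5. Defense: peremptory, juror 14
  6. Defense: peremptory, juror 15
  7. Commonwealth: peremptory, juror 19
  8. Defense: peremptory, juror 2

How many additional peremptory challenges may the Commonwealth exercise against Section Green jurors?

Commonwealth peremptories so far: #21, #13, #23, #19 — 4 of 9 used, 5 left overall.
Against Section Green: #21, #23, #19 — 3 used; per-section cap 7 leaves 4.
Binding limit: min(5, 4) = 4.

4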